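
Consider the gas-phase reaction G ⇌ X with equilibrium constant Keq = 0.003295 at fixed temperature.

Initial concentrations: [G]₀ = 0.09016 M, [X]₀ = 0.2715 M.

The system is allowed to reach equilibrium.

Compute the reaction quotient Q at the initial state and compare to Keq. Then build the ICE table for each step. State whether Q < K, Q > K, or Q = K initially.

Q₀ = 3.011 vs Keq = 0.003295 ⇒ Q>K, reverse
Step 1:
                  G         X
  I         0.09016    0.2715
  C          0.2703   -0.2703
  E          0.3605  0.001188
  solve Keq expr → x = -0.2703; check Q = 0.003295

Q₀ = 3.011; Q > K (proceeds reverse)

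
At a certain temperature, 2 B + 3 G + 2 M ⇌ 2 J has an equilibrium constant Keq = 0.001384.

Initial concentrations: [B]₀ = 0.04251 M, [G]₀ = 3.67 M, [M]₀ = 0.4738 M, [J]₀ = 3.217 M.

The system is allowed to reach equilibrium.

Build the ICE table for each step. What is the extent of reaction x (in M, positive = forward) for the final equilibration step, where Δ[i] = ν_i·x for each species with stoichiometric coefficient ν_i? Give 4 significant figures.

x = -0.7621 M

Q₀ = 516.1 vs Keq = 0.001384 ⇒ Q>K, reverse
Step 1:
                   B          G          M          J
  Initial    0.04251       3.67     0.4738      3.217
  Change       1.524      2.286      1.524     -1.524
  Equil        1.567      5.956      1.998      1.693
  solve Keq expr → x = -0.7621; check Q = 0.001384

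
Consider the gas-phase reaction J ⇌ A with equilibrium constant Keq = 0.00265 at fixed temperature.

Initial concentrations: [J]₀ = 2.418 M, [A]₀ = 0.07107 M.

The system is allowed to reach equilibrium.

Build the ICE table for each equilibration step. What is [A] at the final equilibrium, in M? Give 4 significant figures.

Q₀ = 0.02939 vs Keq = 0.00265 ⇒ Q>K, reverse
Step 1:
                    J           A
  Initial       2.418     0.07107
  Change      0.06449    -0.06449
  Equil         2.482    0.006579
  solve Keq expr → x = -0.06449; check Q = 0.00265

[A]_eq = 0.006579 M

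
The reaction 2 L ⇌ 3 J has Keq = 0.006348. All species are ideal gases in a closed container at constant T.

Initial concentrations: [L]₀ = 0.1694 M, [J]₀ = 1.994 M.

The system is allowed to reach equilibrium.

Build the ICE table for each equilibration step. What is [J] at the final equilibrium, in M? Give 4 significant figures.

Q₀ = 276.3 vs Keq = 0.006348 ⇒ Q>K, reverse
Step 1:
                  L         J
  Initial    0.1694     1.994
  Change      1.179    -1.768
  Equil       1.348     0.226
  solve Keq expr → x = -0.5893; check Q = 0.006348

[J]_eq = 0.226 M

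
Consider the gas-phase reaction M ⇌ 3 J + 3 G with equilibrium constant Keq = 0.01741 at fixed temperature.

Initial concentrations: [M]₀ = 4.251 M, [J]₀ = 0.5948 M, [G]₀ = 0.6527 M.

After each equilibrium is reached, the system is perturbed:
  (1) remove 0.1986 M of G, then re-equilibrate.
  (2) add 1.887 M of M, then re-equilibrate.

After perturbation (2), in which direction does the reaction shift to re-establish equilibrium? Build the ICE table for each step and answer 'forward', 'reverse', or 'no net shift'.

Q₀ = 0.01376 vs Keq = 0.01741 ⇒ Q<K, forward
Step 1:
                  M         J         G
  init        4.251    0.5948    0.6527
  Δ       -0.008216   0.02465   0.02465
  eq          4.243    0.6194    0.6773
  solve Keq expr → x = 0.008216; check Q = 0.01741
Then remove 0.1986 M of G.
Step 2:
                  M         J         G
  init        4.243    0.6194    0.4787
  Δ        -0.03387    0.1016    0.1016
  eq          4.209    0.7211    0.5804
  solve Keq expr → x = 0.03387; check Q = 0.01741
Then add 1.887 M of M.
Step 3:
                  M         J         G
  init        6.096    0.7211    0.5804
  Δ        -0.01357   0.04071   0.04071
  eq          6.082    0.7618    0.6211
  solve Keq expr → x = 0.01357; check Q = 0.01741

Direction: forward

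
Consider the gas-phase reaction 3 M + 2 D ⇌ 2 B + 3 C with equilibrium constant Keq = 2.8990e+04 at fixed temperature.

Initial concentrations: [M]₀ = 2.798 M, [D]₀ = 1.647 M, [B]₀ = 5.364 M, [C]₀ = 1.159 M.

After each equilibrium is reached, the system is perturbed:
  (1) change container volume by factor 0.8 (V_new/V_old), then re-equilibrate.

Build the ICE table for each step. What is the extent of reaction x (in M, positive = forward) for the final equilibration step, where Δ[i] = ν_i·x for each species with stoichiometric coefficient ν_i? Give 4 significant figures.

Q₀ = 0.7539 vs Keq = 2.8990e+04 ⇒ Q<K, forward
Step 1:
                    M           D           B           C
  init          2.798       1.647       5.364       1.159
  Δ            -2.003      -1.335       1.335       2.003
  eq           0.7953      0.3119       6.699       3.162
  solve Keq expr → x = 0.6676; check Q = 2.8990e+04
Then change container volume by factor 0.8 (V_new/V_old).
Step 2:
                    M           D           B           C
  init         0.9941      0.3898       8.374       3.952
  Δ                 0           0           0           0
  eq           0.9941      0.3898       8.374       3.952
  solve Keq expr → x = 0; check Q = 2.8990e+04

x = 0 M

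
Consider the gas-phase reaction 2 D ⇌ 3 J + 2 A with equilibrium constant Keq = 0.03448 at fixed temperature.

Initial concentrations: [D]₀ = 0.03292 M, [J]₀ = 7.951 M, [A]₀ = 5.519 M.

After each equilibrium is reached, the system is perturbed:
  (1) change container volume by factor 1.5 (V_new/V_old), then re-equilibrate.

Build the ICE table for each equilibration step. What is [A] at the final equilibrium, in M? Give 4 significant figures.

Q₀ = 1.4128e+07 vs Keq = 0.03448 ⇒ Q>K, reverse
Step 1:
                   D          J          A
  init       0.03292      7.951      5.519
  Δ             4.64      -6.96      -4.64
  eq           4.673     0.9913     0.8792
  solve Keq expr → x = -2.32; check Q = 0.03448
Then change container volume by factor 1.5 (V_new/V_old).
Step 2:
                   D          J          A
  init         3.115     0.6608     0.5861
  Δ          -0.1248     0.1873     0.1248
  eq            2.99     0.8481     0.7109
  solve Keq expr → x = 0.06242; check Q = 0.03448

[A]_eq = 0.7109 M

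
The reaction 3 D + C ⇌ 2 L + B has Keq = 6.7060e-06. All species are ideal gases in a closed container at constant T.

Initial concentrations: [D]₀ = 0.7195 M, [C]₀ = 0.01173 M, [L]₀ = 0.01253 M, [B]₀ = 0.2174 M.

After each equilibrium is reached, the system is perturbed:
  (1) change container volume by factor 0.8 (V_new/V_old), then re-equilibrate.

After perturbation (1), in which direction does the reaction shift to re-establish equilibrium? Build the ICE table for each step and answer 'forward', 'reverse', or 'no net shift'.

Q₀ = 0.007812 vs Keq = 6.7060e-06 ⇒ Q>K, reverse
Step 1:
                    D           C           L           B
  init         0.7195     0.01173     0.01253      0.2174
  Δ           0.01808    0.006027    -0.01205   -0.006027
  eq           0.7376     0.01776  4.7546e-04      0.2114
  solve Keq expr → x = -0.006027; check Q = 6.7060e-06
Then change container volume by factor 0.8 (V_new/V_old).
Step 2:
                    D           C           L           B
  init          0.922      0.0222  5.9432e-04      0.2642
  Δ       -1.0421e-04 -3.4737e-05  6.9474e-05  3.4737e-05
  eq           0.9219     0.02216  6.6379e-04      0.2643
  solve Keq expr → x = 3.4737e-05; check Q = 6.7060e-06

Direction: forward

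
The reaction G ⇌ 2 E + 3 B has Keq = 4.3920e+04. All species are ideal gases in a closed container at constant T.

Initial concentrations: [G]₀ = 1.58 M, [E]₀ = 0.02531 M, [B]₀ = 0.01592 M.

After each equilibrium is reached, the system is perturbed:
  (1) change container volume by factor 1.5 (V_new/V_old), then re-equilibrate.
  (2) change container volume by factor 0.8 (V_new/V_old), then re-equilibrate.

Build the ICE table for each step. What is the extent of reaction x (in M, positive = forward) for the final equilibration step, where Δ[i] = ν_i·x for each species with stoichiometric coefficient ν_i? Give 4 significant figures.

Q₀ = 1.6359e-09 vs Keq = 4.3920e+04 ⇒ Q<K, forward
Step 1:
                  G         E         B
  I            1.58   0.02531   0.01592
  C          -1.557     3.114     4.671
  E          0.0231     3.139     4.687
  solve Keq expr → x = 1.557; check Q = 4.3920e+04
Then change container volume by factor 1.5 (V_new/V_old).
Step 2:
                  G         E         B
  I          0.0154     2.093     3.124
  C        -0.01217   0.02435   0.03652
  E        0.003223     2.117     3.161
  solve Keq expr → x = 0.01217; check Q = 4.3920e+04
Then change container volume by factor 0.8 (V_new/V_old).
Step 3:
                  G         E         B
  I        0.004029     2.646     3.951
  C          0.0056   -0.0112   -0.0168
  E        0.009629     2.635     3.934
  solve Keq expr → x = -0.0056; check Q = 4.3920e+04

x = -0.0056 M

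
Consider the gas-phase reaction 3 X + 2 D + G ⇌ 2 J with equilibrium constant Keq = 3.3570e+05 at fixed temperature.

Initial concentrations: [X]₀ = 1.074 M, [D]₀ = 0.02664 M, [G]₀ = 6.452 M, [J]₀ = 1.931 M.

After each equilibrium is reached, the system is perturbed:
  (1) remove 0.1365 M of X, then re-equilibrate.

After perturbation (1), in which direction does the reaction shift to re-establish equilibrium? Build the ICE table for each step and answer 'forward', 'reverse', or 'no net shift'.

Q₀ = 657.3 vs Keq = 3.3570e+05 ⇒ Q<K, forward
Step 1:
                   X          D          G          J
  Initial      1.074    0.02664      6.452      1.931
  Change    -0.03807   -0.02538   -0.01269    0.02538
  Equil        1.036   0.001262      6.439      1.956
  solve Keq expr → x = 0.01269; check Q = 3.3570e+05
Then remove 0.1365 M of X.
Step 2:
                   X          D          G          J
  Initial     0.8994   0.001262      6.439      1.956
  Change  4.4477e-04 2.9651e-04 1.4826e-04 -2.9651e-04
  Equil       0.8999   0.001559      6.439      1.956
  solve Keq expr → x = -1.4826e-04; check Q = 3.3570e+05

Direction: reverse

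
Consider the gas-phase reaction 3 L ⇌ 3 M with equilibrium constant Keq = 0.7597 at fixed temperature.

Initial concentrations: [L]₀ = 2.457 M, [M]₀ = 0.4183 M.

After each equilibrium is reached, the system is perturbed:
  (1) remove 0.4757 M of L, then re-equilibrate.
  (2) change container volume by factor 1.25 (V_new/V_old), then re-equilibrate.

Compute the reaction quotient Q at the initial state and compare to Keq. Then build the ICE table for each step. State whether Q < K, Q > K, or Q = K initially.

Q₀ = 0.004935 vs Keq = 0.7597 ⇒ Q<K, forward
Step 1:
                   L          M
  init         2.457     0.4183
  Δ          -0.9535     0.9535
  eq           1.503      1.372
  solve Keq expr → x = 0.3178; check Q = 0.7597
Then remove 0.4757 M of L.
Step 2:
                   L          M
  init         1.028      1.372
  Δ            0.227     -0.227
  eq           1.255      1.145
  solve Keq expr → x = -0.07565; check Q = 0.7597
Then change container volume by factor 1.25 (V_new/V_old).
Step 3:
                   L          M
  init         1.004     0.9159
  Δ                0          0
  eq           1.004     0.9159
  solve Keq expr → x = 0; check Q = 0.7597

Q₀ = 0.004935; Q < K (proceeds forward)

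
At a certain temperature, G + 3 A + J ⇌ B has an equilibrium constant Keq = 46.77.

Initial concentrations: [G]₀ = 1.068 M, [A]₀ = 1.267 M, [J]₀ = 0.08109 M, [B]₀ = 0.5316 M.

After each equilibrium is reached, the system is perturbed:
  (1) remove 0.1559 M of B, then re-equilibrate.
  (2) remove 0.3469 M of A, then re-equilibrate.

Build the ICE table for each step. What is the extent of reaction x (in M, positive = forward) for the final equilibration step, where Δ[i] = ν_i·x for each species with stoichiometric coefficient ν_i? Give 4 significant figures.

x = -0.01401 M

Q₀ = 3.018 vs Keq = 46.77 ⇒ Q<K, forward
Step 1:
                   G          A          J          B
  I            1.068      1.267    0.08109     0.5316
  C         -0.07016    -0.2105   -0.07016    0.07016
  E           0.9978      1.057    0.01093     0.6018
  solve Keq expr → x = 0.07016; check Q = 46.77
Then remove 0.1559 M of B.
Step 2:
                   G          A          J          B
  I           0.9978      1.057    0.01093     0.4459
  C        -0.002582  -0.007746  -0.002582   0.002582
  E           0.9953      1.049   0.008351     0.4484
  solve Keq expr → x = 0.002582; check Q = 46.77
Then remove 0.3469 M of A.
Step 3:
                   G          A          J          B
  I           0.9953     0.7019   0.008351     0.4484
  C          0.01401    0.04202    0.01401   -0.01401
  E            1.009     0.7439    0.02236     0.4344
  solve Keq expr → x = -0.01401; check Q = 46.77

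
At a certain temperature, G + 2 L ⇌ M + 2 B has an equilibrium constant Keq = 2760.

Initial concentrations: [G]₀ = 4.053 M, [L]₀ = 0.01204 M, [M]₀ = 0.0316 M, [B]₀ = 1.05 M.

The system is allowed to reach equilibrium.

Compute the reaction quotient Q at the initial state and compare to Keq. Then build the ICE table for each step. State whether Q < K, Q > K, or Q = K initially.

Q₀ = 59.3; Q < K (proceeds forward)

Q₀ = 59.3 vs Keq = 2760 ⇒ Q<K, forward
Step 1:
                   G          L          M          B
  I            4.053    0.01204     0.0316       1.05
  C         -0.00506   -0.01012    0.00506    0.01012
  E            4.048    0.00192    0.03666       1.06
  solve Keq expr → x = 0.00506; check Q = 2760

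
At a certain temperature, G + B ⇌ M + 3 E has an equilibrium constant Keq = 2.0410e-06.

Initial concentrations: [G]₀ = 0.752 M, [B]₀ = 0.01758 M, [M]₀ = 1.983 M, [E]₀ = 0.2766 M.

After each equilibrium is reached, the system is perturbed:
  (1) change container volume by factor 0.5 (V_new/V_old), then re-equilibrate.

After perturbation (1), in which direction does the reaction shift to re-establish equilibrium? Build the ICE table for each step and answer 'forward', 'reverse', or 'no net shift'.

Q₀ = 3.174 vs Keq = 2.0410e-06 ⇒ Q>K, reverse
Step 1:
                   G          B          M          E
  init         0.752    0.01758      1.983     0.2766
  Δ          0.09066    0.09066   -0.09066     -0.272
  eq          0.8427     0.1082      1.892   0.004616
  solve Keq expr → x = -0.09066; check Q = 2.0410e-06
Then change container volume by factor 0.5 (V_new/V_old).
Step 2:
                   G          B          M          E
  init         1.685     0.2165      3.785   0.009233
  Δ         0.001135   0.001135  -0.001135  -0.003404
  eq           1.686     0.2176      3.784   0.005828
  solve Keq expr → x = -0.001135; check Q = 2.0410e-06

Direction: reverse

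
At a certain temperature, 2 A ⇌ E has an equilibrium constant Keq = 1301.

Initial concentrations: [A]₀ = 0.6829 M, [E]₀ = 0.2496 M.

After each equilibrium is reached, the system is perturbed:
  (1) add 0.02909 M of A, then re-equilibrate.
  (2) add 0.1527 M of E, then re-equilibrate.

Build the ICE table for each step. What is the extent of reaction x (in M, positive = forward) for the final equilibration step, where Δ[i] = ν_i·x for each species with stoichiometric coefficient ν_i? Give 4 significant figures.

x = -0.001284 M

Q₀ = 0.5352 vs Keq = 1301 ⇒ Q<K, forward
Step 1:
                  A         E
  init       0.6829    0.2496
  Δ         -0.6618    0.3309
  eq        0.02112    0.5805
  solve Keq expr → x = 0.3309; check Q = 1301
Then add 0.02909 M of A.
Step 2:
                  A         E
  init      0.05021    0.5805
  Δ        -0.02883   0.01441
  eq        0.02138    0.5949
  solve Keq expr → x = 0.01441; check Q = 1301
Then add 0.1527 M of E.
Step 3:
                  A         E
  init      0.02138    0.7476
  Δ        0.002567 -0.001284
  eq        0.02395    0.7463
  solve Keq expr → x = -0.001284; check Q = 1301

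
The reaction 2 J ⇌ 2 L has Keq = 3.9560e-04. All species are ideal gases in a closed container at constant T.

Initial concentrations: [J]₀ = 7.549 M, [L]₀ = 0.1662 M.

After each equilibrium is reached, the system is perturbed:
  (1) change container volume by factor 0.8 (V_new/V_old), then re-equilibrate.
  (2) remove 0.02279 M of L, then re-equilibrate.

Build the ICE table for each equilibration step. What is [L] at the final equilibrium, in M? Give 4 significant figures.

[L]_eq = 0.1876 M

Q₀ = 4.8471e-04 vs Keq = 3.9560e-04 ⇒ Q>K, reverse
Step 1:
                    J           L
  init          7.549      0.1662
  Δ           0.01574    -0.01574
  eq            7.565      0.1505
  solve Keq expr → x = -0.00787; check Q = 3.9560e-04
Then change container volume by factor 0.8 (V_new/V_old).
Step 2:
                    J           L
  init          9.456      0.1881
  Δ                 0           0
  eq            9.456      0.1881
  solve Keq expr → x = 0; check Q = 3.9560e-04
Then remove 0.02279 M of L.
Step 3:
                    J           L
  init          9.456      0.1653
  Δ          -0.02235     0.02235
  eq            9.434      0.1876
  solve Keq expr → x = 0.01117; check Q = 3.9560e-04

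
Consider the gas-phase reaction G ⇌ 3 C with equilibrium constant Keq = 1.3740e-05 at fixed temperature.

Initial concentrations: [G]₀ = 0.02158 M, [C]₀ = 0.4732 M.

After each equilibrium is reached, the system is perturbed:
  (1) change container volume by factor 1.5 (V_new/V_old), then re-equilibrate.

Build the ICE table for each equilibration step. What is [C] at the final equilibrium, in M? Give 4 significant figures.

[C]_eq = 0.01167 M

Q₀ = 4.91 vs Keq = 1.3740e-05 ⇒ Q>K, reverse
Step 1:
                  G         C
  I         0.02158    0.4732
  C          0.1533   -0.4598
  E          0.1748   0.01339
  solve Keq expr → x = -0.1533; check Q = 1.3740e-05
Then change container volume by factor 1.5 (V_new/V_old).
Step 2:
                  G         C
  I          0.1166  0.008929
  C       -9.1353e-04  0.002741
  E          0.1157   0.01167
  solve Keq expr → x = 9.1353e-04; check Q = 1.3740e-05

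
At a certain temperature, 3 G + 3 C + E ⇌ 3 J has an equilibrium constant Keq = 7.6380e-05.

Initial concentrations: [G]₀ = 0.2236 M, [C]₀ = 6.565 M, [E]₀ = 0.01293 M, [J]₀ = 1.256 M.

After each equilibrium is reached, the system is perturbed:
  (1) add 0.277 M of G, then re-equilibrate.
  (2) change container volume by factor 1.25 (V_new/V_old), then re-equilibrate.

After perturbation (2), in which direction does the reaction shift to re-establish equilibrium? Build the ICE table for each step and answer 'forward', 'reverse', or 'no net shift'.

Q₀ = 48.45 vs Keq = 7.6380e-05 ⇒ Q>K, reverse
Step 1:
                  G         C         E         J
  Initial    0.2236     6.565   0.01293     1.256
  Change     0.9853    0.9853    0.3284   -0.9853
  Equil       1.209      7.55    0.3414    0.2707
  solve Keq expr → x = -0.3284; check Q = 7.6380e-05
Then add 0.277 M of G.
Step 2:
                  G         C         E         J
  Initial     1.486      7.55    0.3414    0.2707
  Change   -0.04518  -0.04518  -0.01506   0.04518
  Equil       1.441     7.505    0.3263    0.3159
  solve Keq expr → x = 0.01506; check Q = 7.6380e-05
Then change container volume by factor 1.25 (V_new/V_old).
Step 3:
                  G         C         E         J
  Initial     1.153     6.004     0.261    0.2527
  Change    0.05089   0.05089   0.01696  -0.05089
  Equil       1.203     6.055     0.278    0.2018
  solve Keq expr → x = -0.01696; check Q = 7.6380e-05

Direction: reverse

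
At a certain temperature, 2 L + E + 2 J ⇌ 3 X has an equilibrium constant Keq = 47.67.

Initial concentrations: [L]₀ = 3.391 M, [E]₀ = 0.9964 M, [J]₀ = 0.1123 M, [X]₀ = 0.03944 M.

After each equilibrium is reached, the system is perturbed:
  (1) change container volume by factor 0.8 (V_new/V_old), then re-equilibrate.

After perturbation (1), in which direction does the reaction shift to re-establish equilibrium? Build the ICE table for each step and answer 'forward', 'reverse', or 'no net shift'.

Q₀ = 4.2458e-04 vs Keq = 47.67 ⇒ Q<K, forward
Step 1:
                   L          E          J          X
  Initial      3.391     0.9964     0.1123    0.03944
  Change     -0.1082   -0.05409    -0.1082     0.1623
  Equil        3.283     0.9423   0.004118     0.2017
  solve Keq expr → x = 0.05409; check Q = 47.67
Then change container volume by factor 0.8 (V_new/V_old).
Step 2:
                   L          E          J          X
  Initial      4.104      1.178   0.005147     0.2521
  Change  -9.9104e-04 -4.9552e-04 -9.9104e-04   0.001487
  Equil        4.103      1.177   0.004156     0.2536
  solve Keq expr → x = 4.9552e-04; check Q = 47.67

Direction: forward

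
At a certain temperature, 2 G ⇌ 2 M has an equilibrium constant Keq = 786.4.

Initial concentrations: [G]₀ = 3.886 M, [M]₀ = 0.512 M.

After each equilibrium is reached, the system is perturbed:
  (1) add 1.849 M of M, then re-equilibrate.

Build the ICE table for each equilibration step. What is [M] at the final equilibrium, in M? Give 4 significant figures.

Q₀ = 0.01736 vs Keq = 786.4 ⇒ Q<K, forward
Step 1:
                  G         M
  Initial     3.886     0.512
  Change     -3.735     3.735
  Equil      0.1514     4.247
  solve Keq expr → x = 1.867; check Q = 786.4
Then add 1.849 M of M.
Step 2:
                  G         M
  Initial    0.1514     6.096
  Change    0.06366  -0.06366
  Equil      0.2151     6.032
  solve Keq expr → x = -0.03183; check Q = 786.4

[M]_eq = 6.032 M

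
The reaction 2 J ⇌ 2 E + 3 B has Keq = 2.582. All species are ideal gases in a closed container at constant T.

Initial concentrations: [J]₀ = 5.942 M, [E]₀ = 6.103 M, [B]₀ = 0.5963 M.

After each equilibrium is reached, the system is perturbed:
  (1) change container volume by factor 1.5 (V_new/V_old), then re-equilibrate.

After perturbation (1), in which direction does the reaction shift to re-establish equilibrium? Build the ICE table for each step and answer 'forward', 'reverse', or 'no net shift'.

Q₀ = 0.2237 vs Keq = 2.582 ⇒ Q<K, forward
Step 1:
                  J         E         B
  init        5.942     6.103    0.5963
  Δ         -0.4208    0.4208    0.6312
  eq          5.521     6.524     1.227
  solve Keq expr → x = 0.2104; check Q = 2.582
Then change container volume by factor 1.5 (V_new/V_old).
Step 2:
                  J         E         B
  init        3.681     4.349    0.8183
  Δ         -0.2156    0.2156    0.3233
  eq          3.465     4.565     1.142
  solve Keq expr → x = 0.1078; check Q = 2.582

Direction: forward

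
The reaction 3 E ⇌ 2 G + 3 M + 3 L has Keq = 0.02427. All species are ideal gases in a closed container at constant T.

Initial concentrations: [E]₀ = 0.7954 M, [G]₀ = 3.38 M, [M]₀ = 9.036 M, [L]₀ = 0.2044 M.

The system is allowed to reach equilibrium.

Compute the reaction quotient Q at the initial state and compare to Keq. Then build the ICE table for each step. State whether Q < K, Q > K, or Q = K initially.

Q₀ = 143; Q > K (proceeds reverse)

Q₀ = 143 vs Keq = 0.02427 ⇒ Q>K, reverse
Step 1:
                    E           G           M           L
  I            0.7954        3.38       9.036      0.2044
  C            0.1897     -0.1265     -0.1897     -0.1897
  E            0.9851       3.254       8.846     0.01468
  solve Keq expr → x = -0.06324; check Q = 0.02427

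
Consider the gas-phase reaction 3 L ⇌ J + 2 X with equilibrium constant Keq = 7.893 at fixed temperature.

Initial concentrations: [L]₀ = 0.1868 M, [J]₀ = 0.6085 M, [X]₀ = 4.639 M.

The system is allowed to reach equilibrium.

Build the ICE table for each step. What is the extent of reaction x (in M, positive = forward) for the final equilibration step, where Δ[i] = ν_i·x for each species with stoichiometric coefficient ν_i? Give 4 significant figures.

x = -0.2459 M

Q₀ = 2009 vs Keq = 7.893 ⇒ Q>K, reverse
Step 1:
                    L           J           X
  I            0.1868      0.6085       4.639
  C            0.7377     -0.2459     -0.4918
  E            0.9245      0.3626       4.147
  solve Keq expr → x = -0.2459; check Q = 7.893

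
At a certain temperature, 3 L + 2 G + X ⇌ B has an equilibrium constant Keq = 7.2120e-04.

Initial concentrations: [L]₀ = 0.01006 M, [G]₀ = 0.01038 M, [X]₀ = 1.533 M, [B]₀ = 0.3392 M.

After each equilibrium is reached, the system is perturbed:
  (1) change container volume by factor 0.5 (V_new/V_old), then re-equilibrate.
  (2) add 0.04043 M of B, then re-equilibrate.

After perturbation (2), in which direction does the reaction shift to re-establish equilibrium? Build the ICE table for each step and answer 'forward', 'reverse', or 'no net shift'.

Direction: reverse

Q₀ = 2.0171e+09 vs Keq = 7.2120e-04 ⇒ Q>K, reverse
Step 1:
                  L         G         X         B
  I         0.01006   0.01038     1.533    0.3392
  C           1.016     0.677    0.3385   -0.3385
  E           1.026    0.6874     1.872 6.8802e-04
  solve Keq expr → x = -0.3385; check Q = 7.2120e-04
Then change container volume by factor 0.5 (V_new/V_old).
Step 2:
                  L         G         X         B
  I           2.051     1.375     3.743  0.001376
  C        -0.09835  -0.06557  -0.03278   0.03278
  E           1.953     1.309      3.71   0.03416
  solve Keq expr → x = 0.03278; check Q = 7.2120e-04
Then add 0.04043 M of B.
Step 3:
                  L         G         X         B
  I           1.953     1.309      3.71   0.07459
  C         0.09333   0.06222   0.03111  -0.03111
  E           2.046     1.371     3.741   0.04348
  solve Keq expr → x = -0.03111; check Q = 7.2120e-04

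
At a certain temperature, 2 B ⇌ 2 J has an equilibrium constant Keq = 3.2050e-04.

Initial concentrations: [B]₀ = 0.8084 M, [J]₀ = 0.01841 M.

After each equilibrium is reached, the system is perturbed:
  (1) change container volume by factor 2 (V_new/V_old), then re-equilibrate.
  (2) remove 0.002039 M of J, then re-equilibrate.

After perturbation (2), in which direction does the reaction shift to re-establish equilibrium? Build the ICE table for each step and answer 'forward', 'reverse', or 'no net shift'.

Q₀ = 5.1863e-04 vs Keq = 3.2050e-04 ⇒ Q>K, reverse
Step 1:
                    B           J
  init         0.8084     0.01841
  Δ          0.003868   -0.003868
  eq           0.8123     0.01454
  solve Keq expr → x = -0.001934; check Q = 3.2050e-04
Then change container volume by factor 2 (V_new/V_old).
Step 2:
                    B           J
  init         0.4061    0.007271
  Δ                 0           0
  eq           0.4061    0.007271
  solve Keq expr → x = 0; check Q = 3.2050e-04
Then remove 0.002039 M of J.
Step 3:
                    B           J
  init         0.4061    0.005232
  Δ         -0.002003    0.002003
  eq           0.4041    0.007235
  solve Keq expr → x = 0.001002; check Q = 3.2050e-04

Direction: forward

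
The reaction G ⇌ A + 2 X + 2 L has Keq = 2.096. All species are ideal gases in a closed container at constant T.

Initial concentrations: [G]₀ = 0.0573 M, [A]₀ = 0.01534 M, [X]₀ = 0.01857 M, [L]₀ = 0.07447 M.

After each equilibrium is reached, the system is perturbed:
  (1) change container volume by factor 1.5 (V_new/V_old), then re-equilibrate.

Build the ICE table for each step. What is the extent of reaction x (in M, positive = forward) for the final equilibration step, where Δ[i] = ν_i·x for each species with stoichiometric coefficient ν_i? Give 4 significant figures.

Q₀ = 5.1199e-07 vs Keq = 2.096 ⇒ Q<K, forward
Step 1:
                    G           A           X           L
  init         0.0573     0.01534     0.01857     0.07447
  Δ          -0.05728     0.05728      0.1146      0.1146
  eq       2.1939e-05     0.07262      0.1331       0.189
  solve Keq expr → x = 0.05728; check Q = 2.096
Then change container volume by factor 1.5 (V_new/V_old).
Step 2:
                    G           A           X           L
  init     1.4626e-05     0.04841     0.08875       0.126
  Δ       -1.1734e-05  1.1734e-05  2.3468e-05  2.3468e-05
  eq       2.8924e-06     0.04842     0.08877       0.126
  solve Keq expr → x = 1.1734e-05; check Q = 2.096

x = 1.1734e-05 M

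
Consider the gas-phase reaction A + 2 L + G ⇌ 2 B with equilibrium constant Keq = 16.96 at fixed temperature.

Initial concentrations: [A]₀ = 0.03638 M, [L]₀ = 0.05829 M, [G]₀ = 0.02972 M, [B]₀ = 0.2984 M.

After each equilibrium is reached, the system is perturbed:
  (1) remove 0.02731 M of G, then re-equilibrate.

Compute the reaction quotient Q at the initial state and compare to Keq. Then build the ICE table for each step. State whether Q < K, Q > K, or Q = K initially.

Q₀ = 2.4238e+04 vs Keq = 16.96 ⇒ Q>K, reverse
Step 1:
                  A         L         G         B
  init      0.03638   0.05829   0.02972    0.2984
  Δ         0.08942    0.1788   0.08942   -0.1788
  eq         0.1258    0.2371    0.1191    0.1196
  solve Keq expr → x = -0.08942; check Q = 16.96
Then remove 0.02731 M of G.
Step 2:
                  A         L         G         B
  init       0.1258    0.2371   0.09183    0.1196
  Δ        0.003737  0.007475  0.003737 -0.007475
  eq         0.1295    0.2446   0.09557    0.1121
  solve Keq expr → x = -0.003737; check Q = 16.96

Q₀ = 2.4238e+04; Q > K (proceeds reverse)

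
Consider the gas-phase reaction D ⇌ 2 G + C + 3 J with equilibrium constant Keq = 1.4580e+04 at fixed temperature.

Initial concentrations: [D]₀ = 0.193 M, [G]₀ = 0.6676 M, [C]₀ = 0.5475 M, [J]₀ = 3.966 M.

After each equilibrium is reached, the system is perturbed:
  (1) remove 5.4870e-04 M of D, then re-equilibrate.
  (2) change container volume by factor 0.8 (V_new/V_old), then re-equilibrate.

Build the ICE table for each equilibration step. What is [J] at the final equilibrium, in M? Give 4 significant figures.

[J]_eq = 5.625 M

Q₀ = 78.87 vs Keq = 1.4580e+04 ⇒ Q<K, forward
Step 1:
                   D          G          C          J
  init         0.193     0.6676     0.5475      3.966
  Δ          -0.1879     0.3758     0.1879     0.5637
  eq        0.005103      1.043     0.7354       4.53
  solve Keq expr → x = 0.1879; check Q = 1.4580e+04
Then remove 5.4870e-04 M of D.
Step 2:
                   D          G          C          J
  init      0.004555      1.043     0.7354       4.53
  Δ       5.2933e-04  -0.001059 -5.2933e-04  -0.001588
  eq        0.005084      1.042     0.7349      4.528
  solve Keq expr → x = -5.2933e-04; check Q = 1.4580e+04
Then change container volume by factor 0.8 (V_new/V_old).
Step 3:
                   D          G          C          J
  init      0.006355      1.303     0.9186       5.66
  Δ          0.01176   -0.02353   -0.01176   -0.03529
  eq         0.01812      1.279     0.9068      5.625
  solve Keq expr → x = -0.01176; check Q = 1.4580e+04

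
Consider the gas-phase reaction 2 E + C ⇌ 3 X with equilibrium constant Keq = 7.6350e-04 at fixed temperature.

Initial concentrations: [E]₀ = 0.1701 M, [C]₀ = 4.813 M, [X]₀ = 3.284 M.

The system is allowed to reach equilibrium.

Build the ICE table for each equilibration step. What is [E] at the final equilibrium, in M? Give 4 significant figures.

Q₀ = 254.3 vs Keq = 7.6350e-04 ⇒ Q>K, reverse
Step 1:
                  E         C         X
  init       0.1701     4.813     3.284
  Δ           2.005     1.003    -3.008
  eq          2.175     5.816     0.276
  solve Keq expr → x = -1.003; check Q = 7.6350e-04

[E]_eq = 2.175 M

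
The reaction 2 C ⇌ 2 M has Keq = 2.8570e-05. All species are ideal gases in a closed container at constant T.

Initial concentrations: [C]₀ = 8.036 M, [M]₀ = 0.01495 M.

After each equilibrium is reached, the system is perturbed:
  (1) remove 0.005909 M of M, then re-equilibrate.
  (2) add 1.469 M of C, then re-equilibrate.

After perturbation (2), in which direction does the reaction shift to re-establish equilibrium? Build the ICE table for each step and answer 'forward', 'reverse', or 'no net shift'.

Direction: forward

Q₀ = 3.4610e-06 vs Keq = 2.8570e-05 ⇒ Q<K, forward
Step 1:
                    C           M
  I             8.036     0.01495
  C          -0.02785     0.02785
  E             8.008      0.0428
  solve Keq expr → x = 0.01393; check Q = 2.8570e-05
Then remove 0.005909 M of M.
Step 2:
                    C           M
  I             8.008      0.0369
  C         -0.005878    0.005878
  E             8.002     0.04277
  solve Keq expr → x = 0.002939; check Q = 2.8570e-05
Then add 1.469 M of C.
Step 3:
                    C           M
  I             9.471     0.04277
  C          -0.00781     0.00781
  E             9.463     0.05058
  solve Keq expr → x = 0.003905; check Q = 2.8570e-05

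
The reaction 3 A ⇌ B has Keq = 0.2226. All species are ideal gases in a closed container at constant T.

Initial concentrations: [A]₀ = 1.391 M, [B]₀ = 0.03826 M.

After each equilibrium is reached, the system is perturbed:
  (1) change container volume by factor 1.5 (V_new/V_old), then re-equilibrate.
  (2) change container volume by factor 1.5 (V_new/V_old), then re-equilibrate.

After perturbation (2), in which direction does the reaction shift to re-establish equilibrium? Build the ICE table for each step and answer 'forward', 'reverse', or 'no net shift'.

Q₀ = 0.01422 vs Keq = 0.2226 ⇒ Q<K, forward
Step 1:
                    A           B
  I             1.391     0.03826
  C            -0.447       0.149
  E             0.944      0.1873
  solve Keq expr → x = 0.149; check Q = 0.2226
Then change container volume by factor 1.5 (V_new/V_old).
Step 2:
                    A           B
  I            0.6293      0.1248
  C            0.1074    -0.03581
  E            0.7368     0.08903
  solve Keq expr → x = -0.03581; check Q = 0.2226
Then change container volume by factor 1.5 (V_new/V_old).
Step 3:
                    A           B
  I            0.4912     0.05935
  C           0.06386    -0.02129
  E             0.555     0.03806
  solve Keq expr → x = -0.02129; check Q = 0.2226

Direction: reverse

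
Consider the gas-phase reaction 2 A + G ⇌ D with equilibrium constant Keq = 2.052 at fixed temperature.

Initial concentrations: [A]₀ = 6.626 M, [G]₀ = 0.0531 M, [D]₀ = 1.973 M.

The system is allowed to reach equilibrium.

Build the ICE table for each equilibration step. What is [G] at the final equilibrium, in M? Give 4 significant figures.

[G]_eq = 0.02265 M

Q₀ = 0.8463 vs Keq = 2.052 ⇒ Q<K, forward
Step 1:
                   A          G          D
  Initial      6.626     0.0531      1.973
  Change    -0.06089   -0.03045    0.03045
  Equil        6.565    0.02265      2.003
  solve Keq expr → x = 0.03045; check Q = 2.052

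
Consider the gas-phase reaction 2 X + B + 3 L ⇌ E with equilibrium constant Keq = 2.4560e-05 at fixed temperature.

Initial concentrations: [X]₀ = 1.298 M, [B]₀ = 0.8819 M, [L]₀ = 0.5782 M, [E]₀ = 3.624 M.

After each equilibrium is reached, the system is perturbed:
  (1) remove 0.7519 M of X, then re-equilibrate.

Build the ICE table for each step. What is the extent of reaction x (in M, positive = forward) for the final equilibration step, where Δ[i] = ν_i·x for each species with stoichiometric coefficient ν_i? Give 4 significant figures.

Q₀ = 12.62 vs Keq = 2.4560e-05 ⇒ Q>K, reverse
Step 1:
                    X           B           L           E
  init          1.298      0.8819      0.5782       3.624
  Δ             4.703       2.352       7.055      -2.352
  eq            6.001       3.234       7.633       1.272
  solve Keq expr → x = -2.352; check Q = 2.4560e-05
Then remove 0.7519 M of X.
Step 2:
                    X           B           L           E
  init           5.25       3.234       7.633       1.272
  Δ            0.1768     0.08841      0.2652    -0.08841
  eq            5.426       3.322       7.899       1.184
  solve Keq expr → x = -0.08841; check Q = 2.4560e-05

x = -0.08841 M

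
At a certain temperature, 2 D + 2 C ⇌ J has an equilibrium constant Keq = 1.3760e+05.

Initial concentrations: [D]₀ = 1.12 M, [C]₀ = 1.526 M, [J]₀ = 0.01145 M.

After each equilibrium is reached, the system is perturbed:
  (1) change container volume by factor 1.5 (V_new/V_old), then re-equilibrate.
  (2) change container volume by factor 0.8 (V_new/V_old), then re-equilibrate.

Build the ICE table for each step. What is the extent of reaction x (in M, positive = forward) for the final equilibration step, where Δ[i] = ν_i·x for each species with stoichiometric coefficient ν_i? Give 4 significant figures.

Q₀ = 0.00392 vs Keq = 1.3760e+05 ⇒ Q<K, forward
Step 1:
                    D           C           J
  Initial        1.12       1.526     0.01145
  Change       -1.115      -1.115      0.5575
  Equil      0.004948      0.4109       0.569
  solve Keq expr → x = 0.5575; check Q = 1.3760e+05
Then change container volume by factor 1.5 (V_new/V_old).
Step 2:
                    D           C           J
  Initial    0.003299       0.274      0.3793
  Change     0.002692    0.002692   -0.001346
  Equil      0.005991      0.2767       0.378
  solve Keq expr → x = -0.001346; check Q = 1.3760e+05
Then change container volume by factor 0.8 (V_new/V_old).
Step 3:
                    D           C           J
  Initial    0.007488      0.3458      0.4725
  Change    -0.002092   -0.002092    0.001046
  Equil      0.005397      0.3437      0.4735
  solve Keq expr → x = 0.001046; check Q = 1.3760e+05

x = 0.001046 M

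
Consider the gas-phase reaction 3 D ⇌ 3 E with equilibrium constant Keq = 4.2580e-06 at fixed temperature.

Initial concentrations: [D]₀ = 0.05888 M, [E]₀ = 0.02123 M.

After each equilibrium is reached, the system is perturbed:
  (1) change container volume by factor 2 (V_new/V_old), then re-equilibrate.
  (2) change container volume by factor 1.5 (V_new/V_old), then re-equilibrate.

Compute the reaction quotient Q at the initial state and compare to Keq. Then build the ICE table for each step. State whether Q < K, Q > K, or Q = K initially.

Q₀ = 0.04688; Q > K (proceeds reverse)

Q₀ = 0.04688 vs Keq = 4.2580e-06 ⇒ Q>K, reverse
Step 1:
                  D         E
  I         0.05888   0.02123
  C         0.01995  -0.01995
  E         0.07883  0.001278
  solve Keq expr → x = -0.006651; check Q = 4.2580e-06
Then change container volume by factor 2 (V_new/V_old).
Step 2:
                  D         E
  I         0.03942 6.3887e-04
  C               0         0
  E         0.03942 6.3887e-04
  solve Keq expr → x = 0; check Q = 4.2580e-06
Then change container volume by factor 1.5 (V_new/V_old).
Step 3:
                  D         E
  I         0.02628 4.2591e-04
  C               0         0
  E         0.02628 4.2591e-04
  solve Keq expr → x = 0; check Q = 4.2580e-06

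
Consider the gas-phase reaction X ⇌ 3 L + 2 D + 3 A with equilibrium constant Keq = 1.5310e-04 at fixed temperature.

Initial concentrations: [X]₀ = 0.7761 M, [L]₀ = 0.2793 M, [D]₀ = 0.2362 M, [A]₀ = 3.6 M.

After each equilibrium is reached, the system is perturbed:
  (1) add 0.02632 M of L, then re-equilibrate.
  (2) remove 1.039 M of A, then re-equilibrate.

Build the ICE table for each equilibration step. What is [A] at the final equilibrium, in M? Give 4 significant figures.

[A]_eq = 2.356 M

Q₀ = 0.07307 vs Keq = 1.5310e-04 ⇒ Q>K, reverse
Step 1:
                   X          L          D          A
  init        0.7761     0.2793     0.2362        3.6
  Δ          0.06956    -0.2087    -0.1391    -0.2087
  eq          0.8457    0.07062    0.09708      3.391
  solve Keq expr → x = -0.06956; check Q = 1.5310e-04
Then add 0.02632 M of L.
Step 2:
                   X          L          D          A
  init        0.8457    0.09694    0.09708      3.391
  Δ         0.006285   -0.01885   -0.01257   -0.01885
  eq          0.8519    0.07809    0.08451      3.372
  solve Keq expr → x = -0.006285; check Q = 1.5310e-04
Then remove 1.039 M of A.
Step 3:
                   X          L          D          A
  init        0.8519    0.07809    0.08451      2.333
  Δ        -0.007358    0.02207    0.01472    0.02207
  eq          0.8446     0.1002    0.09923      2.356
  solve Keq expr → x = 0.007358; check Q = 1.5310e-04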